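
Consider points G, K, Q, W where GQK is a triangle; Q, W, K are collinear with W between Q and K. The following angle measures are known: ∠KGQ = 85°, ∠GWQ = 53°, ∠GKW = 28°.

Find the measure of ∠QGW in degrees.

∠QGW = 60°

1. ∠GKQ = 28°  [W on ray KQ]
2. ∠GQK = 67°  [△GQK]
3. ∠GQW = 67°  [W on ray QK]
4. ∠QGW = 60°  [△GQW]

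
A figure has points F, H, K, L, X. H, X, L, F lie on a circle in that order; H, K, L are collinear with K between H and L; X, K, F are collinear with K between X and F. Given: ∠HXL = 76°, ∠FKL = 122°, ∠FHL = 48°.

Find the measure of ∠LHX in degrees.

∠LHX = 30°

1. ∠HKX = 122°  [vertical angles at K]
2. ∠FXL = 48°  [same arc LF]
3. ∠LKX = 58°  [linear pair at K on HL]
4. ∠HLX = 74°  [△XKL]
5. ∠LHX = 30°  [△HXL]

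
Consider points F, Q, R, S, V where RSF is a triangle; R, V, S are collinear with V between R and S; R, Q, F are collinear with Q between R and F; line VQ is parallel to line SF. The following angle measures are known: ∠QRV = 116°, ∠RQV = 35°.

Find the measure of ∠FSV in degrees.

1. ∠QVR = 29°  [△RVQ]
2. ∠QVS = 151°  [linear pair at V on RS]
3. ∠FSV = 29°  [VQ∥SF, co-interior at S–V]

∠FSV = 29°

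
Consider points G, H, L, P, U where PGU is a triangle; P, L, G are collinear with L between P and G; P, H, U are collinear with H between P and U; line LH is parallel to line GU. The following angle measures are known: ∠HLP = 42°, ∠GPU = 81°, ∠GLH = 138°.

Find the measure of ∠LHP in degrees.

∠LHP = 57°

1. ∠PGU = 42°  [LH∥GU, corresponding at L]
2. ∠GUP = 57°  [△PGU]
3. ∠LHP = 57°  [LH∥GU, corresponding at H]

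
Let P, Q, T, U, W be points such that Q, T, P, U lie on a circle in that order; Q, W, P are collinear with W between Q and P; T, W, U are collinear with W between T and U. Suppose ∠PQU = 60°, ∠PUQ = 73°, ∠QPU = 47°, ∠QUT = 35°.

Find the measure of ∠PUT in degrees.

∠PUT = 38°

1. ∠QWU = 85°  [△QWU]
2. ∠PWU = 95°  [linear pair at W on QP]
3. ∠PUT = 38°  [△PWU]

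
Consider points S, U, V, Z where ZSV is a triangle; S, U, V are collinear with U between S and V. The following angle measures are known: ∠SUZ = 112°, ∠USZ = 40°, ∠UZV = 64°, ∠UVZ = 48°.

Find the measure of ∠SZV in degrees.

1. ∠VSZ = 40°  [U on ray SV]
2. ∠SVZ = 48°  [U on ray VS]
3. ∠SZV = 92°  [△ZSV]

∠SZV = 92°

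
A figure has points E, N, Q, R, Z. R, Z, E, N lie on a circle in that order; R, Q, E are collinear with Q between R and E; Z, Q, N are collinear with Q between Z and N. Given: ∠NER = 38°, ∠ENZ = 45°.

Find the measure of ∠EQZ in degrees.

1. ∠NZR = 38°  [same arc RN]
2. ∠ERZ = 45°  [same arc ZE]
3. ∠RQZ = 97°  [△RQZ]
4. ∠EQZ = 83°  [linear pair at Q on RE]

∠EQZ = 83°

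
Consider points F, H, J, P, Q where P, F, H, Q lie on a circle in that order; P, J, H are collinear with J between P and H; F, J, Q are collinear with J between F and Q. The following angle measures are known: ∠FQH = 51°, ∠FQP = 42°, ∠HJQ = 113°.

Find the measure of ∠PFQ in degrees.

1. ∠FPH = 51°  [same arc FH]
2. ∠FJP = 113°  [vertical angles at J]
3. ∠PFQ = 16°  [△PJF]

∠PFQ = 16°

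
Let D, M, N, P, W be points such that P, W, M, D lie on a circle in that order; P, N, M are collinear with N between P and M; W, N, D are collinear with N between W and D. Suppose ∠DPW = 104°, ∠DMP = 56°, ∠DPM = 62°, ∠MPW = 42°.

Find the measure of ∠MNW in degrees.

∠MNW = 98°

1. ∠DWP = 56°  [same arc PD]
2. ∠PNW = 82°  [△PNW]
3. ∠MNW = 98°  [linear pair at N on PM]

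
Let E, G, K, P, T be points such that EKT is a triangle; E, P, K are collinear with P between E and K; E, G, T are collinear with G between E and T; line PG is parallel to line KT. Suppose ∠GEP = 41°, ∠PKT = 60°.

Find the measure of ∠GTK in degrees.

∠GTK = 79°

1. ∠KET = 41°  [P on EK, G on ET]
2. ∠EKT = 60°  [P on ray KE]
3. ∠ETK = 79°  [△EKT]
4. ∠GTK = 79°  [G on ray TE]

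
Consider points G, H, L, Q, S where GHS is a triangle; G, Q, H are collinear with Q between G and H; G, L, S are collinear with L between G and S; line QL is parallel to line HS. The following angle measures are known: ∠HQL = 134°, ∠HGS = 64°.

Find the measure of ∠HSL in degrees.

∠HSL = 70°

1. ∠GQL = 46°  [linear pair at Q on GH]
2. ∠LGQ = 64°  [Q on GH, L on GS]
3. ∠GLQ = 70°  [△GQL]
4. ∠QLS = 110°  [linear pair at L on GS]
5. ∠HSL = 70°  [QL∥HS, co-interior at S–L]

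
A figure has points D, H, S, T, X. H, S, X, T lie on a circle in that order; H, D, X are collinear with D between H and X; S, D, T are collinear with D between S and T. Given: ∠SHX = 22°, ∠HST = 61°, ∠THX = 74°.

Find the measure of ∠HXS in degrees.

1. ∠HDS = 97°  [△HDS]
2. ∠TSX = 74°  [same arc XT]
3. ∠SDX = 83°  [linear pair at D on HX]
4. ∠HXS = 23°  [△SDX]

∠HXS = 23°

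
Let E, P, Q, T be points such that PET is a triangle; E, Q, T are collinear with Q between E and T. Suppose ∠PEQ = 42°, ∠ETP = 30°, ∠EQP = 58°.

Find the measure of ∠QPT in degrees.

1. ∠PTQ = 30°  [Q on ray TE]
2. ∠PQT = 122°  [linear pair at Q on ET]
3. ∠QPT = 28°  [△PQT]

∠QPT = 28°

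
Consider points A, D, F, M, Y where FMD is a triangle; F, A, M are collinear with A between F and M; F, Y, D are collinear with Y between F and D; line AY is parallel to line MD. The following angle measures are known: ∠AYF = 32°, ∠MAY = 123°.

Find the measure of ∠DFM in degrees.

1. ∠FAY = 57°  [linear pair at A on FM]
2. ∠AFY = 91°  [△FAY]
3. ∠DFM = 91°  [A on FM, Y on FD]

∠DFM = 91°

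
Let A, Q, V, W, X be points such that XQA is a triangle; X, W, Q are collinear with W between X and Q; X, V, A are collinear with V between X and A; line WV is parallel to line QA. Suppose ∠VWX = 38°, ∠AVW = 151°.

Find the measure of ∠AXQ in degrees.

∠AXQ = 113°

1. ∠WVX = 29°  [linear pair at V on XA]
2. ∠VXW = 113°  [△XWV]
3. ∠AXQ = 113°  [W on XQ, V on XA]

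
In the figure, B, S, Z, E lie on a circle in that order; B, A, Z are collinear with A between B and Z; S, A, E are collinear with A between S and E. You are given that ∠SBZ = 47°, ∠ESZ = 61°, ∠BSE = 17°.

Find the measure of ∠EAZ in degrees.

∠EAZ = 116°

1. ∠SEZ = 47°  [same arc SZ]
2. ∠BZE = 17°  [same arc BE]
3. ∠EAZ = 116°  [△ZAE]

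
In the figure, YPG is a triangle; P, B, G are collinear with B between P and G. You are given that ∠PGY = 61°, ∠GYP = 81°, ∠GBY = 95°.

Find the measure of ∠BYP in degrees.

∠BYP = 57°

1. ∠GPY = 38°  [△YPG]
2. ∠PBY = 85°  [linear pair at B on PG]
3. ∠BPY = 38°  [B on ray PG]
4. ∠BYP = 57°  [△YPB]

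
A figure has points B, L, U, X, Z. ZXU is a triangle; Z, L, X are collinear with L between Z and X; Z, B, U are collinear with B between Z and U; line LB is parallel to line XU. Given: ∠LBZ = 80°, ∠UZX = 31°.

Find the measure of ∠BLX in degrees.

1. ∠XUZ = 80°  [LB∥XU, corresponding at B]
2. ∠UXZ = 69°  [△ZXU]
3. ∠BLZ = 69°  [LB∥XU, corresponding at L]
4. ∠BLX = 111°  [linear pair at L on ZX]

∠BLX = 111°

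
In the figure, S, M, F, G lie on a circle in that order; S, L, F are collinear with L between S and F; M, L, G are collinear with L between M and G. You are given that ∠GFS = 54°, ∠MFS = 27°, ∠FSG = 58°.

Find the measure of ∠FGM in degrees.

1. ∠MGS = 27°  [same arc SM]
2. ∠GLS = 95°  [△SLG]
3. ∠FLG = 85°  [linear pair at L on SF]
4. ∠FGM = 41°  [△FLG]

∠FGM = 41°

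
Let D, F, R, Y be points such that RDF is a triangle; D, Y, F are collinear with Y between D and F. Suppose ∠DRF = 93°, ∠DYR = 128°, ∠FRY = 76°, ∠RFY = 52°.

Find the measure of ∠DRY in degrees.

∠DRY = 17°

1. ∠DFR = 52°  [Y on ray FD]
2. ∠FDR = 35°  [△RDF]
3. ∠RDY = 35°  [Y on ray DF]
4. ∠DRY = 17°  [△RDY]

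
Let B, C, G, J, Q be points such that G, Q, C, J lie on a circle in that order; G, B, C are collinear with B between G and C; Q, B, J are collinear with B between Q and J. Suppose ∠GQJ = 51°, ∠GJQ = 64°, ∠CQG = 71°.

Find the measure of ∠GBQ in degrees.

1. ∠GCQ = 64°  [same arc GQ]
2. ∠CGQ = 45°  [△GQC]
3. ∠GBQ = 84°  [△GBQ]

∠GBQ = 84°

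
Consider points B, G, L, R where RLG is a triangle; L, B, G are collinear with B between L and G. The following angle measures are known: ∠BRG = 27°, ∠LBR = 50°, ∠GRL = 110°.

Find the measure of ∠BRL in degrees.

1. ∠GBR = 130°  [linear pair at B on LG]
2. ∠BGR = 23°  [△RBG]
3. ∠LGR = 23°  [B on ray GL]
4. ∠GLR = 47°  [△RLG]
5. ∠BLR = 47°  [B on ray LG]
6. ∠BRL = 83°  [△RLB]

∠BRL = 83°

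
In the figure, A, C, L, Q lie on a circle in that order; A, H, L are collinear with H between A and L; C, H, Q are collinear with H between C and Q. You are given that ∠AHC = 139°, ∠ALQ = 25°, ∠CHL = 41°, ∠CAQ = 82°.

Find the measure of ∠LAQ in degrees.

1. ∠ACQ = 25°  [same arc AQ]
2. ∠AHQ = 41°  [vertical angles at H]
3. ∠AQC = 73°  [△ACQ]
4. ∠LAQ = 66°  [△AHQ]

∠LAQ = 66°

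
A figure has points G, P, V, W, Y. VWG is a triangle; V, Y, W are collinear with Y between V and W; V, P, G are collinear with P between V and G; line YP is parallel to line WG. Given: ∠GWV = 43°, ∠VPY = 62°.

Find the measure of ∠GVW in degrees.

1. ∠PYV = 43°  [YP∥WG, corresponding at Y]
2. ∠PVY = 75°  [△VYP]
3. ∠GVW = 75°  [Y on VW, P on VG]

∠GVW = 75°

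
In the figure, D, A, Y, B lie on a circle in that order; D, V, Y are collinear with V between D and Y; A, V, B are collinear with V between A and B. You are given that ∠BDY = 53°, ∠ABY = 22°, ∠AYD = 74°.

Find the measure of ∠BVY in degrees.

1. ∠ABD = 74°  [same arc DA]
2. ∠BVD = 53°  [△DVB]
3. ∠BVY = 127°  [linear pair at V on DY]

∠BVY = 127°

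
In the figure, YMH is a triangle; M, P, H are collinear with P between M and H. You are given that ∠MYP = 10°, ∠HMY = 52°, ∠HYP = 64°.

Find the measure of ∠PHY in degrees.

∠PHY = 54°

1. ∠PMY = 52°  [P on ray MH]
2. ∠MPY = 118°  [△YMP]
3. ∠HPY = 62°  [linear pair at P on MH]
4. ∠PHY = 54°  [△YPH]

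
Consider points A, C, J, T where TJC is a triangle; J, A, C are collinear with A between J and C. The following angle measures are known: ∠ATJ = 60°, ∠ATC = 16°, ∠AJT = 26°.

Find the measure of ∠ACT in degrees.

1. ∠JAT = 94°  [△TJA]
2. ∠CAT = 86°  [linear pair at A on JC]
3. ∠ACT = 78°  [△TAC]

∠ACT = 78°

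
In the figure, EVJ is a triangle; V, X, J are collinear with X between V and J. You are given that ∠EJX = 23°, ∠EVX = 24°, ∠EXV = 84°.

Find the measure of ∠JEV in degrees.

1. ∠EJV = 23°  [X on ray JV]
2. ∠EVJ = 24°  [X on ray VJ]
3. ∠JEV = 133°  [△EVJ]

∠JEV = 133°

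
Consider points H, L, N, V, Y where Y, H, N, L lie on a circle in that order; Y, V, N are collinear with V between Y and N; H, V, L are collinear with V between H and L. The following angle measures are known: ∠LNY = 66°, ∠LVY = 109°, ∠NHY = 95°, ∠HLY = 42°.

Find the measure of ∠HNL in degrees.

1. ∠LHY = 66°  [same arc YL]
2. ∠HYL = 72°  [△YHL]
3. ∠HNL = 108°  [cyclic YHNL, opposite ∠Y+∠N]

∠HNL = 108°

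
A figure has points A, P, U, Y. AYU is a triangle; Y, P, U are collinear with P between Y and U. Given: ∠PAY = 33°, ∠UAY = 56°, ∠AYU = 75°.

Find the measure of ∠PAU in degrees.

1. ∠AUY = 49°  [△AYU]
2. ∠AYP = 75°  [P on ray YU]
3. ∠AUP = 49°  [P on ray UY]
4. ∠APY = 72°  [△AYP]
5. ∠APU = 108°  [linear pair at P on YU]
6. ∠PAU = 23°  [△APU]

∠PAU = 23°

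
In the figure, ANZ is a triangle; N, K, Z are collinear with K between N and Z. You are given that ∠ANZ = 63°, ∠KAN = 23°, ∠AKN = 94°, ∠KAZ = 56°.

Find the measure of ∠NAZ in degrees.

1. ∠AKZ = 86°  [linear pair at K on NZ]
2. ∠AZK = 38°  [△AKZ]
3. ∠AZN = 38°  [K on ray ZN]
4. ∠NAZ = 79°  [△ANZ]

∠NAZ = 79°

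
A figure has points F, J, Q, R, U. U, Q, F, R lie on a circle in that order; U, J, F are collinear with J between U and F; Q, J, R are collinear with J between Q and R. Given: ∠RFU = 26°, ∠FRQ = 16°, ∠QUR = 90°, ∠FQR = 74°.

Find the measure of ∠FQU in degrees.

1. ∠RQU = 26°  [same arc UR]
2. ∠FUQ = 16°  [same arc QF]
3. ∠QRU = 64°  [△UQR]
4. ∠QFU = 64°  [same arc UQ]
5. ∠FQU = 100°  [△UQF]

∠FQU = 100°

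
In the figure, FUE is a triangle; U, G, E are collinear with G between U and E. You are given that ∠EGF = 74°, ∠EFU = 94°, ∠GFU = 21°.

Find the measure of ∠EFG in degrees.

1. ∠FGU = 106°  [linear pair at G on UE]
2. ∠FUG = 53°  [△FUG]
3. ∠EUF = 53°  [G on ray UE]
4. ∠FEU = 33°  [△FUE]
5. ∠FEG = 33°  [G on ray EU]
6. ∠EFG = 73°  [△FGE]

∠EFG = 73°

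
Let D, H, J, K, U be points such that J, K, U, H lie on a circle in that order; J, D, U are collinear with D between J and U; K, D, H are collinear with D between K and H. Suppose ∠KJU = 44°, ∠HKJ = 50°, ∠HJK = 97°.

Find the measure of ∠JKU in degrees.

∠JKU = 103°

1. ∠JHK = 33°  [△JKH]
2. ∠JUK = 33°  [same arc JK]
3. ∠JKU = 103°  [△JKU]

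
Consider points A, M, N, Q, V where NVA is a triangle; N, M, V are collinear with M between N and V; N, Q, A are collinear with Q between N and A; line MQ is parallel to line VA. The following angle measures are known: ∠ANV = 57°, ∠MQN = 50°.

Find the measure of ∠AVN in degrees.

1. ∠MNQ = 57°  [M on NV, Q on NA]
2. ∠NMQ = 73°  [△NMQ]
3. ∠AVN = 73°  [MQ∥VA, corresponding at M]

∠AVN = 73°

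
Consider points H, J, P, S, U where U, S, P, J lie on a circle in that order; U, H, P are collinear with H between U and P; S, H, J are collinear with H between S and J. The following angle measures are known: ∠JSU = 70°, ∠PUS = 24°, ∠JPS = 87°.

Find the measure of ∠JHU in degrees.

∠JHU = 94°

1. ∠JPU = 70°  [same arc UJ]
2. ∠PJS = 24°  [same arc SP]
3. ∠JHP = 86°  [△PHJ]
4. ∠JHU = 94°  [linear pair at H on UP]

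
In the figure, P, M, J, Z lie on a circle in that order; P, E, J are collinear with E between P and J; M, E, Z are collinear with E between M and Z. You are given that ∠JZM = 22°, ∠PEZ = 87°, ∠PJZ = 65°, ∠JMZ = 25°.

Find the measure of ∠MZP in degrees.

∠MZP = 68°

1. ∠MJZ = 133°  [△MJZ]
2. ∠PMZ = 65°  [same arc PZ]
3. ∠MPZ = 47°  [cyclic PMJZ, opposite ∠P+∠J]
4. ∠MZP = 68°  [△PMZ]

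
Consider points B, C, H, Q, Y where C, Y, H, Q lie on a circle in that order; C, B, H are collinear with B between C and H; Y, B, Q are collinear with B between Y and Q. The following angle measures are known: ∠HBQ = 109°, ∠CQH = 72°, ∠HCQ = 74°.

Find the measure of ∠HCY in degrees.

∠HCY = 37°

1. ∠CBY = 109°  [vertical angles at B]
2. ∠CHQ = 34°  [△CHQ]
3. ∠CYQ = 34°  [same arc CQ]
4. ∠HCY = 37°  [△CBY]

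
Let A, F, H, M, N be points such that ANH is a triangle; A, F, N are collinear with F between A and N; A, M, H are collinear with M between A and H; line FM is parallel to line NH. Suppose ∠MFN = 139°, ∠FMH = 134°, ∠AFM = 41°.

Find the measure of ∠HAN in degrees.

1. ∠AMF = 46°  [linear pair at M on AH]
2. ∠FAM = 93°  [△AFM]
3. ∠HAN = 93°  [F on AN, M on AH]

∠HAN = 93°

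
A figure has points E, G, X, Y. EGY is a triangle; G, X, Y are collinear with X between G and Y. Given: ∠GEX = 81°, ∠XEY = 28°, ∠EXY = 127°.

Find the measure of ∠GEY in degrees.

1. ∠EYX = 25°  [△EXY]
2. ∠EXG = 53°  [linear pair at X on GY]
3. ∠EYG = 25°  [X on ray YG]
4. ∠EGX = 46°  [△EGX]
5. ∠EGY = 46°  [X on ray GY]
6. ∠GEY = 109°  [△EGY]

∠GEY = 109°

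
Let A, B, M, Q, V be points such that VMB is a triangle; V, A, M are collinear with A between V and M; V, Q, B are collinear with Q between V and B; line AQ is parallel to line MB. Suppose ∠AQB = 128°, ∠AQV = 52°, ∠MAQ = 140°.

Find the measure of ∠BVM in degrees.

1. ∠QAV = 40°  [linear pair at A on VM]
2. ∠AVQ = 88°  [△VAQ]
3. ∠BVM = 88°  [A on VM, Q on VB]

∠BVM = 88°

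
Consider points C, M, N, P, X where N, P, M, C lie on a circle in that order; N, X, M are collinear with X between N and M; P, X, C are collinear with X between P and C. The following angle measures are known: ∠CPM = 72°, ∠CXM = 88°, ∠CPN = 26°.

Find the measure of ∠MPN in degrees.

∠MPN = 98°

1. ∠CNM = 72°  [same arc MC]
2. ∠CMN = 26°  [same arc NC]
3. ∠MCN = 82°  [△NMC]
4. ∠MPN = 98°  [cyclic NPMC, opposite ∠P+∠C]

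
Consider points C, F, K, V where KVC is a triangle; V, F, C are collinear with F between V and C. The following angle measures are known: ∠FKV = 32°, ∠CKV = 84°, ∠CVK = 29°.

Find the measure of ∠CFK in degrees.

1. ∠FVK = 29°  [F on ray VC]
2. ∠KFV = 119°  [△KVF]
3. ∠CFK = 61°  [linear pair at F on VC]

∠CFK = 61°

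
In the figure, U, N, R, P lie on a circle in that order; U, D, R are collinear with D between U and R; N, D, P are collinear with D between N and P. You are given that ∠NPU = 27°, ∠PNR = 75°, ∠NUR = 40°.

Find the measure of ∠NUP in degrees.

1. ∠NPR = 40°  [same arc NR]
2. ∠NRP = 65°  [△NRP]
3. ∠NUP = 115°  [cyclic UNRP, opposite ∠U+∠R]

∠NUP = 115°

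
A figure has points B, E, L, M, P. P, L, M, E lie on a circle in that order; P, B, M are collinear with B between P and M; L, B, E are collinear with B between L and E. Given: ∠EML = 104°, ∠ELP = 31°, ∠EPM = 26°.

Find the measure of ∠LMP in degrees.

∠LMP = 73°

1. ∠EPL = 76°  [cyclic PLME, opposite ∠P+∠M]
2. ∠LEP = 73°  [△PLE]
3. ∠LMP = 73°  [same arc PL]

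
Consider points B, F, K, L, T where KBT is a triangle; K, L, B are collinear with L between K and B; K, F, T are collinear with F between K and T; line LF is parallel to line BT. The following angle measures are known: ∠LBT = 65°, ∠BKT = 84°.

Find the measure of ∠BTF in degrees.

∠BTF = 31°

1. ∠KBT = 65°  [L on ray BK]
2. ∠BTK = 31°  [△KBT]
3. ∠BTF = 31°  [F on ray TK]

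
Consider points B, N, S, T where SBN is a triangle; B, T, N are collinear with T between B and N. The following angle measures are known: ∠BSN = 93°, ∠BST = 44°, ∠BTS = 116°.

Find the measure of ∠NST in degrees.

1. ∠SBT = 20°  [△SBT]
2. ∠NTS = 64°  [linear pair at T on BN]
3. ∠NBS = 20°  [T on ray BN]
4. ∠BNS = 67°  [△SBN]
5. ∠SNT = 67°  [T on ray NB]
6. ∠NST = 49°  [△STN]

∠NST = 49°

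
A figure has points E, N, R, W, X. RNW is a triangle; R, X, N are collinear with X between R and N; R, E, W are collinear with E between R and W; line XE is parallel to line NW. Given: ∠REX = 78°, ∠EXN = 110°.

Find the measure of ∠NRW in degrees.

1. ∠EXR = 70°  [linear pair at X on RN]
2. ∠ERX = 32°  [△RXE]
3. ∠NRW = 32°  [X on RN, E on RW]

∠NRW = 32°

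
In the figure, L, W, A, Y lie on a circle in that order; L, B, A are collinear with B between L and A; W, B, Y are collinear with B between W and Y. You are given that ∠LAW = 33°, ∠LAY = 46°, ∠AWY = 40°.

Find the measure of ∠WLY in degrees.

∠WLY = 101°

1. ∠LYW = 33°  [same arc LW]
2. ∠LWY = 46°  [same arc LY]
3. ∠WLY = 101°  [△LWY]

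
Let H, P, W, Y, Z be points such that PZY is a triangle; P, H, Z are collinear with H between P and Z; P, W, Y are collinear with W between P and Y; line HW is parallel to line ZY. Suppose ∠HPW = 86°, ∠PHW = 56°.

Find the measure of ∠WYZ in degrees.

1. ∠HWP = 38°  [△PHW]
2. ∠HWY = 142°  [linear pair at W on PY]
3. ∠WYZ = 38°  [HW∥ZY, co-interior at Y–W]

∠WYZ = 38°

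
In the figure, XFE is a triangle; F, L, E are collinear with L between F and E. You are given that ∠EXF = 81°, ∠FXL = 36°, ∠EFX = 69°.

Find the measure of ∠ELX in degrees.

1. ∠LFX = 69°  [L on ray FE]
2. ∠FLX = 75°  [△XFL]
3. ∠ELX = 105°  [linear pair at L on FE]

∠ELX = 105°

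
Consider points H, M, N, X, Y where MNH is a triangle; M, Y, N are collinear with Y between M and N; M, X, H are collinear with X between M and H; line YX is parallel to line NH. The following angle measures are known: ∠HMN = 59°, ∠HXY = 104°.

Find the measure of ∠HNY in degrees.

∠HNY = 45°

1. ∠XMY = 59°  [Y on MN, X on MH]
2. ∠MXY = 76°  [linear pair at X on MH]
3. ∠MYX = 45°  [△MYX]
4. ∠NYX = 135°  [linear pair at Y on MN]
5. ∠HNY = 45°  [YX∥NH, co-interior at N–Y]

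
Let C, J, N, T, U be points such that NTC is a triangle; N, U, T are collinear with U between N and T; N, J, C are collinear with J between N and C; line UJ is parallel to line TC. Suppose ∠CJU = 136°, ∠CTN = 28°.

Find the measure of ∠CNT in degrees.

∠CNT = 108°

1. ∠NJU = 44°  [linear pair at J on NC]
2. ∠JUN = 28°  [UJ∥TC, corresponding at U]
3. ∠JNU = 108°  [△NUJ]
4. ∠CNT = 108°  [U on NT, J on NC]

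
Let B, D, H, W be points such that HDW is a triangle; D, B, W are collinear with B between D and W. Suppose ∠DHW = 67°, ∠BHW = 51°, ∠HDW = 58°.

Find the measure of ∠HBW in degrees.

∠HBW = 74°

1. ∠DWH = 55°  [△HDW]
2. ∠BWH = 55°  [B on ray WD]
3. ∠HBW = 74°  [△HBW]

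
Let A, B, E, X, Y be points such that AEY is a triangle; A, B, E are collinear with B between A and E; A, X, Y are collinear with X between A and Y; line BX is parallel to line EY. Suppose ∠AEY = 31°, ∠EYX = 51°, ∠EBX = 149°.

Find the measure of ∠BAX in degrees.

∠BAX = 98°

1. ∠AYE = 51°  [X on ray YA]
2. ∠EAY = 98°  [△AEY]
3. ∠BAX = 98°  [B on AE, X on AY]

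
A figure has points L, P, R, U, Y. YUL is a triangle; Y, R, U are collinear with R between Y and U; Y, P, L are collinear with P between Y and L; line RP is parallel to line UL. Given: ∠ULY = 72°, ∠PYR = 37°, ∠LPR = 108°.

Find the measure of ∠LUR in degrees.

1. ∠RPY = 72°  [RP∥UL, corresponding at P]
2. ∠PRY = 71°  [△YRP]
3. ∠PRU = 109°  [linear pair at R on YU]
4. ∠LUR = 71°  [RP∥UL, co-interior at U–R]

∠LUR = 71°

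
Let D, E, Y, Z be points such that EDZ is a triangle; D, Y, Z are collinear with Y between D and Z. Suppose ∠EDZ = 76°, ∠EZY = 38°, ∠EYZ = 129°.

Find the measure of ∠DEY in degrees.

1. ∠EDY = 76°  [Y on ray DZ]
2. ∠DYE = 51°  [linear pair at Y on DZ]
3. ∠DEY = 53°  [△EDY]

∠DEY = 53°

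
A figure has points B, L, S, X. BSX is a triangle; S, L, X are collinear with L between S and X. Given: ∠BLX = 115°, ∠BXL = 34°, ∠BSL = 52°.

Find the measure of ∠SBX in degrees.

1. ∠BXS = 34°  [L on ray XS]
2. ∠BSX = 52°  [L on ray SX]
3. ∠SBX = 94°  [△BSX]

∠SBX = 94°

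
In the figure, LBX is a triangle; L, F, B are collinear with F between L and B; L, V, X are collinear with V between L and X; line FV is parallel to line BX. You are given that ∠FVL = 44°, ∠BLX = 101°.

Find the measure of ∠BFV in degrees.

∠BFV = 145°

1. ∠BXL = 44°  [FV∥BX, corresponding at V]
2. ∠LBX = 35°  [△LBX]
3. ∠LFV = 35°  [FV∥BX, corresponding at F]
4. ∠BFV = 145°  [linear pair at F on LB]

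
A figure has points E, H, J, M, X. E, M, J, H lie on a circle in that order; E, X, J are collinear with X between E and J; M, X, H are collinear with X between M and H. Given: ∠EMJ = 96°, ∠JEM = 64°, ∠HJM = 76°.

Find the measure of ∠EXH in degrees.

1. ∠EJM = 20°  [△EMJ]
2. ∠JHM = 64°  [same arc MJ]
3. ∠HMJ = 40°  [△MJH]
4. ∠EHM = 20°  [same arc EM]
5. ∠HEJ = 40°  [same arc JH]
6. ∠EXH = 120°  [△EXH]

∠EXH = 120°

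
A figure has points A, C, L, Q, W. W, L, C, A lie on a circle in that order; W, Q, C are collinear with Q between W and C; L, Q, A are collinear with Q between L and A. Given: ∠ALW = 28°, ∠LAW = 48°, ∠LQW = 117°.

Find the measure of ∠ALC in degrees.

∠ALC = 69°

1. ∠LCW = 48°  [same arc WL]
2. ∠CQL = 63°  [linear pair at Q on WC]
3. ∠ALC = 69°  [△LQC]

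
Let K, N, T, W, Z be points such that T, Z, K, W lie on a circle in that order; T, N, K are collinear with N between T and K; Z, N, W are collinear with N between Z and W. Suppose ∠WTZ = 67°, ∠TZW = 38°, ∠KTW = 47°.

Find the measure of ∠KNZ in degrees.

∠KNZ = 58°

1. ∠TWZ = 75°  [△TZW]
2. ∠KZW = 47°  [same arc KW]
3. ∠TKZ = 75°  [same arc TZ]
4. ∠KNZ = 58°  [△ZNK]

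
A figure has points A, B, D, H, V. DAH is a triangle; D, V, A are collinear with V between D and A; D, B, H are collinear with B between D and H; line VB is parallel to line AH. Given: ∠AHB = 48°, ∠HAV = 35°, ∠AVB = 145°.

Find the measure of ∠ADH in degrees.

1. ∠AHD = 48°  [B on ray HD]
2. ∠DAH = 35°  [V on ray AD]
3. ∠ADH = 97°  [△DAH]

∠ADH = 97°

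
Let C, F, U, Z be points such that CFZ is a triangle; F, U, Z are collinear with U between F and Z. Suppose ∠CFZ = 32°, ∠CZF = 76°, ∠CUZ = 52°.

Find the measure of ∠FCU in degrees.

∠FCU = 20°

1. ∠CFU = 32°  [U on ray FZ]
2. ∠CUF = 128°  [linear pair at U on FZ]
3. ∠FCU = 20°  [△CFU]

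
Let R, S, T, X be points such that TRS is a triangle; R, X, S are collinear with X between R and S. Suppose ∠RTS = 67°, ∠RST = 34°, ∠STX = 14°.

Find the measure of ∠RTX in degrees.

∠RTX = 53°

1. ∠SRT = 79°  [△TRS]
2. ∠TSX = 34°  [X on ray SR]
3. ∠SXT = 132°  [△TXS]
4. ∠TRX = 79°  [X on ray RS]
5. ∠RXT = 48°  [linear pair at X on RS]
6. ∠RTX = 53°  [△TRX]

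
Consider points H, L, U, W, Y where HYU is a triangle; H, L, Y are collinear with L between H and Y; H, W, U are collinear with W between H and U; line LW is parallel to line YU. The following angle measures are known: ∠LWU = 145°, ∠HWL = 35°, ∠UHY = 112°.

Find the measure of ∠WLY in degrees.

1. ∠HUY = 35°  [LW∥YU, corresponding at W]
2. ∠HYU = 33°  [△HYU]
3. ∠HLW = 33°  [LW∥YU, corresponding at L]
4. ∠WLY = 147°  [linear pair at L on HY]

∠WLY = 147°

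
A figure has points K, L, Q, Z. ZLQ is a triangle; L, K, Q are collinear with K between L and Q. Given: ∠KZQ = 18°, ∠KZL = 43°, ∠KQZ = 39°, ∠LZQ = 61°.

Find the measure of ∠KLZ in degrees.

1. ∠LQZ = 39°  [K on ray QL]
2. ∠QLZ = 80°  [△ZLQ]
3. ∠KLZ = 80°  [K on ray LQ]

∠KLZ = 80°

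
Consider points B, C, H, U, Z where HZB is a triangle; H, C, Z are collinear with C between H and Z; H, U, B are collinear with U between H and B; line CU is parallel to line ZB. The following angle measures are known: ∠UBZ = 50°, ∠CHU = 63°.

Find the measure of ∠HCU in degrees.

∠HCU = 67°

1. ∠HBZ = 50°  [U on ray BH]
2. ∠BHZ = 63°  [C on HZ, U on HB]
3. ∠BZH = 67°  [△HZB]
4. ∠HCU = 67°  [CU∥ZB, corresponding at C]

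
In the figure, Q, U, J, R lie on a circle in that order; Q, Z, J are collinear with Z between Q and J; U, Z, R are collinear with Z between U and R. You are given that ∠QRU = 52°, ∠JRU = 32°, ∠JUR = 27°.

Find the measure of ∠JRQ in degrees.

∠JRQ = 84°

1. ∠QJU = 52°  [same arc QU]
2. ∠JQU = 32°  [same arc UJ]
3. ∠JUQ = 96°  [△QUJ]
4. ∠JRQ = 84°  [cyclic QUJR, opposite ∠U+∠R]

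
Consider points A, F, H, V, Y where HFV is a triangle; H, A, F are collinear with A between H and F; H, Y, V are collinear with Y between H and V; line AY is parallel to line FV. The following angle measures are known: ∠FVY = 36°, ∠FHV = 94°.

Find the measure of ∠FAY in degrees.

1. ∠FVH = 36°  [Y on ray VH]
2. ∠HFV = 50°  [△HFV]
3. ∠HAY = 50°  [AY∥FV, corresponding at A]
4. ∠FAY = 130°  [linear pair at A on HF]

∠FAY = 130°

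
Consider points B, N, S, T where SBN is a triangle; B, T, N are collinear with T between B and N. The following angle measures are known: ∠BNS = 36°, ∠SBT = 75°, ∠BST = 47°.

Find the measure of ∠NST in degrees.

∠NST = 22°

1. ∠SNT = 36°  [T on ray NB]
2. ∠BTS = 58°  [△SBT]
3. ∠NTS = 122°  [linear pair at T on BN]
4. ∠NST = 22°  [△STN]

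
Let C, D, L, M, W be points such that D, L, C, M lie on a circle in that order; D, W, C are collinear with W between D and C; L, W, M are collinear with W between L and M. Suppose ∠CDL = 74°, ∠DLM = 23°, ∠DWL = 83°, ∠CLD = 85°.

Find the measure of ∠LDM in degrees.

∠LDM = 136°

1. ∠DCL = 21°  [△DLC]
2. ∠DML = 21°  [same arc DL]
3. ∠LDM = 136°  [△DLM]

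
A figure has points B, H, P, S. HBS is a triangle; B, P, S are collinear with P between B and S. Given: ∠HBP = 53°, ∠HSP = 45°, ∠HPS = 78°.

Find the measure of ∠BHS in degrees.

1. ∠HBS = 53°  [P on ray BS]
2. ∠BSH = 45°  [P on ray SB]
3. ∠BHS = 82°  [△HBS]

∠BHS = 82°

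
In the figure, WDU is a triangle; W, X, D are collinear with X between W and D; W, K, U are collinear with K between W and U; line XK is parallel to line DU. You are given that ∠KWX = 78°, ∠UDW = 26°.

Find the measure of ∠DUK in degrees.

1. ∠DWU = 78°  [X on WD, K on WU]
2. ∠DUW = 76°  [△WDU]
3. ∠DUK = 76°  [K on ray UW]

∠DUK = 76°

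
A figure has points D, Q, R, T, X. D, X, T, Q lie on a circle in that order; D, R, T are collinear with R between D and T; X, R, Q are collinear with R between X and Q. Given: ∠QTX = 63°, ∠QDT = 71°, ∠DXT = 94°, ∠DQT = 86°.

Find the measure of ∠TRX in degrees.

∠TRX = 69°

1. ∠QXT = 71°  [same arc TQ]
2. ∠DTQ = 23°  [△DTQ]
3. ∠TQX = 46°  [△XTQ]
4. ∠DXQ = 23°  [same arc DQ]
5. ∠TDX = 46°  [same arc XT]
6. ∠DRX = 111°  [△DRX]
7. ∠TRX = 69°  [linear pair at R on DT]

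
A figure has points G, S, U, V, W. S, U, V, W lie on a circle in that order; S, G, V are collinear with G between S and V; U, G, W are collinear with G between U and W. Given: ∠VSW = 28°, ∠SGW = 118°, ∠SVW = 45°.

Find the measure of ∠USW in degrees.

∠USW = 101°

1. ∠SWU = 34°  [△SGW]
2. ∠SUW = 45°  [same arc SW]
3. ∠USW = 101°  [△SUW]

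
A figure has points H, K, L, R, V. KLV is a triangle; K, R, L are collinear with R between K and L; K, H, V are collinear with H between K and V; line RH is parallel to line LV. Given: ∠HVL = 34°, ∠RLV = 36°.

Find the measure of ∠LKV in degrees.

∠LKV = 110°

1. ∠KVL = 34°  [H on ray VK]
2. ∠KLV = 36°  [R on ray LK]
3. ∠LKV = 110°  [△KLV]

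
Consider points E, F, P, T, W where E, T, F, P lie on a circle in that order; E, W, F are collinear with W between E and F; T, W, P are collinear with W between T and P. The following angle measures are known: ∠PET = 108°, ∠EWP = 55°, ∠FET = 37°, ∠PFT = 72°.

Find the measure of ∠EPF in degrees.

1. ∠FWP = 125°  [linear pair at W on EF]
2. ∠FPT = 37°  [same arc TF]
3. ∠FTP = 71°  [△TFP]
4. ∠EFP = 18°  [△FWP]
5. ∠FEP = 71°  [same arc FP]
6. ∠EPF = 91°  [△EFP]

∠EPF = 91°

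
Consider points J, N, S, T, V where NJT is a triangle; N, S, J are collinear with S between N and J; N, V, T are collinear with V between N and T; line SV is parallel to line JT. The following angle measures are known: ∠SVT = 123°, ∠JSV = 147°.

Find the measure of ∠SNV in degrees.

∠SNV = 90°

1. ∠NVS = 57°  [linear pair at V on NT]
2. ∠NSV = 33°  [linear pair at S on NJ]
3. ∠SNV = 90°  [△NSV]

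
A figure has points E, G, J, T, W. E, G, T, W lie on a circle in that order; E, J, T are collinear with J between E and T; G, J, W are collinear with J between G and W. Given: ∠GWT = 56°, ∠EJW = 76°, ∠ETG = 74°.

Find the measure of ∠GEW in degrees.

∠GEW = 86°

1. ∠GJT = 76°  [vertical angles at J]
2. ∠TGW = 30°  [△GJT]
3. ∠GTW = 94°  [△GTW]
4. ∠GEW = 86°  [cyclic EGTW, opposite ∠E+∠T]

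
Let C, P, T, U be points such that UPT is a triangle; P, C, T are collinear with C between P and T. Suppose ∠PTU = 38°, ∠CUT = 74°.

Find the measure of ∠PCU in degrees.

1. ∠CTU = 38°  [C on ray TP]
2. ∠TCU = 68°  [△UCT]
3. ∠PCU = 112°  [linear pair at C on PT]

∠PCU = 112°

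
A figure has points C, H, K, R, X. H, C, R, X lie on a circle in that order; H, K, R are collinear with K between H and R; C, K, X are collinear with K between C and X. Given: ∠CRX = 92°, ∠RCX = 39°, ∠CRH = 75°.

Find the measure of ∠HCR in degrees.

∠HCR = 56°

1. ∠CXR = 49°  [△CRX]
2. ∠CHR = 49°  [same arc CR]
3. ∠HCR = 56°  [△HCR]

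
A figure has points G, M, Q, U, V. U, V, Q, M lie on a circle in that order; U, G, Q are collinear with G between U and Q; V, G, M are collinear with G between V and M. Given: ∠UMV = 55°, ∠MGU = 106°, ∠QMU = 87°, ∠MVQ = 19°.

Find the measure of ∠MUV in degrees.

1. ∠MUQ = 19°  [△UGM]
2. ∠MQU = 74°  [△UQM]
3. ∠MVU = 74°  [same arc UM]
4. ∠MUV = 51°  [△UVM]

∠MUV = 51°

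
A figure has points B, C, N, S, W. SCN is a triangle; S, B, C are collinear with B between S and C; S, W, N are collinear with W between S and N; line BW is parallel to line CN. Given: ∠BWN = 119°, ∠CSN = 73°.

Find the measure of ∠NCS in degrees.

1. ∠BWS = 61°  [linear pair at W on SN]
2. ∠BSW = 73°  [B on SC, W on SN]
3. ∠SBW = 46°  [△SBW]
4. ∠NCS = 46°  [BW∥CN, corresponding at B]

∠NCS = 46°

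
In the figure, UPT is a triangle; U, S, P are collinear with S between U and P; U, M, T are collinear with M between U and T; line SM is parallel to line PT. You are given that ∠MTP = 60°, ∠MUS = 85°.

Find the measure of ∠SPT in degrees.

1. ∠PTU = 60°  [M on ray TU]
2. ∠PUT = 85°  [S on UP, M on UT]
3. ∠TPU = 35°  [△UPT]
4. ∠SPT = 35°  [S on ray PU]

∠SPT = 35°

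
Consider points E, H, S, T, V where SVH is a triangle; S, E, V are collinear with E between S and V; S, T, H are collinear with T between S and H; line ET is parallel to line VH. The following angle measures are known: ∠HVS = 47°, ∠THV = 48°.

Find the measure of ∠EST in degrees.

∠EST = 85°

1. ∠SHV = 48°  [T on ray HS]
2. ∠HSV = 85°  [△SVH]
3. ∠EST = 85°  [E on SV, T on SH]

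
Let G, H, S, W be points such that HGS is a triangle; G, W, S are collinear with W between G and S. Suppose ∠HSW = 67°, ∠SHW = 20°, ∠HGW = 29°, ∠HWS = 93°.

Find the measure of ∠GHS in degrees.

∠GHS = 84°

1. ∠GSH = 67°  [W on ray SG]
2. ∠HGS = 29°  [W on ray GS]
3. ∠GHS = 84°  [△HGS]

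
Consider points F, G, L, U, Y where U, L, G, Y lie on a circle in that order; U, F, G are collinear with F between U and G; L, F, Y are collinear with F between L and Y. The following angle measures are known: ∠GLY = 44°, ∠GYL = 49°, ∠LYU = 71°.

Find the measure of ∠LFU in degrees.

1. ∠LGU = 71°  [same arc UL]
2. ∠GFL = 65°  [△LFG]
3. ∠LFU = 115°  [linear pair at F on UG]

∠LFU = 115°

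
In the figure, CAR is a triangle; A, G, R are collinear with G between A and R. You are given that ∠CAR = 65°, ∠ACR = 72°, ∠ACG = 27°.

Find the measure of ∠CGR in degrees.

1. ∠CAG = 65°  [G on ray AR]
2. ∠AGC = 88°  [△CAG]
3. ∠CGR = 92°  [linear pair at G on AR]

∠CGR = 92°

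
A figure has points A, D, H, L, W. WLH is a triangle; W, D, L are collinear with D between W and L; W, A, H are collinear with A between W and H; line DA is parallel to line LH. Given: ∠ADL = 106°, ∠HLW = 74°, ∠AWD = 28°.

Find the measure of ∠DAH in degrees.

1. ∠ADW = 74°  [linear pair at D on WL]
2. ∠DAW = 78°  [△WDA]
3. ∠DAH = 102°  [linear pair at A on WH]

∠DAH = 102°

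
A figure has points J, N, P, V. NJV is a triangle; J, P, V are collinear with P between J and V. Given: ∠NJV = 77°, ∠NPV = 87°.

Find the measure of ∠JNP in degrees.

∠JNP = 10°

1. ∠NJP = 77°  [P on ray JV]
2. ∠JPN = 93°  [linear pair at P on JV]
3. ∠JNP = 10°  [△NJP]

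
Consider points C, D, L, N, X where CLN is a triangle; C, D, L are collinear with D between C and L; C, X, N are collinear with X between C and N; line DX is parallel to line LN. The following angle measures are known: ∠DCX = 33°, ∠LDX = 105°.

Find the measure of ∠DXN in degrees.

1. ∠CDX = 75°  [linear pair at D on CL]
2. ∠CXD = 72°  [△CDX]
3. ∠DXN = 108°  [linear pair at X on CN]

∠DXN = 108°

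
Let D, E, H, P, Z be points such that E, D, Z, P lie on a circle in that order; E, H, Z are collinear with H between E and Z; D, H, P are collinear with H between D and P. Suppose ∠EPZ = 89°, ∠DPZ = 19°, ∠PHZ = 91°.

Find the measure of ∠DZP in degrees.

∠DZP = 140°

1. ∠EDZ = 91°  [cyclic EDZP, opposite ∠D+∠P]
2. ∠DEZ = 19°  [same arc DZ]
3. ∠DHE = 91°  [vertical angles at H]
4. ∠DZE = 70°  [△EDZ]
5. ∠DHZ = 89°  [linear pair at H on EZ]
6. ∠PDZ = 21°  [△DHZ]
7. ∠DZP = 140°  [△DZP]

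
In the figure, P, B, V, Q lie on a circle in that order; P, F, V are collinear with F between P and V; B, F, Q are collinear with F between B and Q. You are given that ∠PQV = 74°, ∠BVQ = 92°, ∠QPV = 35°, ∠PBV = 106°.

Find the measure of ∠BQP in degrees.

∠BQP = 21°

1. ∠PVQ = 71°  [△PVQ]
2. ∠BPQ = 88°  [cyclic PBVQ, opposite ∠P+∠V]
3. ∠PBQ = 71°  [same arc PQ]
4. ∠BQP = 21°  [△PBQ]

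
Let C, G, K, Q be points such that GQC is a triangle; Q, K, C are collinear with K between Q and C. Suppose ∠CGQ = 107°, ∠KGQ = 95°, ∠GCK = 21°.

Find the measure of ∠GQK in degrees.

∠GQK = 52°

1. ∠GCQ = 21°  [K on ray CQ]
2. ∠CQG = 52°  [△GQC]
3. ∠GQK = 52°  [K on ray QC]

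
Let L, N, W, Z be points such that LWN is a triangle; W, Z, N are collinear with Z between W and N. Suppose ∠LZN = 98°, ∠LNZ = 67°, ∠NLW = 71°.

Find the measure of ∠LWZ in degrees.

∠LWZ = 42°

1. ∠LNW = 67°  [Z on ray NW]
2. ∠LWN = 42°  [△LWN]
3. ∠LWZ = 42°  [Z on ray WN]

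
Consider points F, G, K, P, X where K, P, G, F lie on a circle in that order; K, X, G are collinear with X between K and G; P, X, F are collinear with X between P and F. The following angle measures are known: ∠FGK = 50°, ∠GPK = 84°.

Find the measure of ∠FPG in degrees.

∠FPG = 34°

1. ∠GFK = 96°  [cyclic KPGF, opposite ∠P+∠F]
2. ∠FKG = 34°  [△KGF]
3. ∠FPG = 34°  [same arc GF]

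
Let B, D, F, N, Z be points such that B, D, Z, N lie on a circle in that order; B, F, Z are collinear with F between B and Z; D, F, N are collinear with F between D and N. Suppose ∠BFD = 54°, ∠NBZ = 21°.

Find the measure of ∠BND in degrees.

∠BND = 33°

1. ∠NFZ = 54°  [vertical angles at F]
2. ∠BFN = 126°  [linear pair at F on BZ]
3. ∠BND = 33°  [△BFN]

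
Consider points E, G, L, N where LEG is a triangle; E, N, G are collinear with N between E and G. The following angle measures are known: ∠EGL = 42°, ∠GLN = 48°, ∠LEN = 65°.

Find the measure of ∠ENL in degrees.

∠ENL = 90°

1. ∠LGN = 42°  [N on ray GE]
2. ∠GNL = 90°  [△LNG]
3. ∠ENL = 90°  [linear pair at N on EG]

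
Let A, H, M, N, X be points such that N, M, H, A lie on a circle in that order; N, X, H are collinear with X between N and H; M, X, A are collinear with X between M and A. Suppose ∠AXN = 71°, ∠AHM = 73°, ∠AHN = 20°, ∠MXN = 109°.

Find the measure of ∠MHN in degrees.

1. ∠ANM = 107°  [cyclic NMHA, opposite ∠N+∠H]
2. ∠AMN = 20°  [same arc NA]
3. ∠MAN = 53°  [△NMA]
4. ∠MHN = 53°  [same arc NM]

∠MHN = 53°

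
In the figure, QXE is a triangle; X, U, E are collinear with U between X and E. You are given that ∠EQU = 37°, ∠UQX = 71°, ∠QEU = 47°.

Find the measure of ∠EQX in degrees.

∠EQX = 108°

1. ∠EUQ = 96°  [△QUE]
2. ∠QEX = 47°  [U on ray EX]
3. ∠QUX = 84°  [linear pair at U on XE]
4. ∠QXU = 25°  [△QXU]
5. ∠EXQ = 25°  [U on ray XE]
6. ∠EQX = 108°  [△QXE]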